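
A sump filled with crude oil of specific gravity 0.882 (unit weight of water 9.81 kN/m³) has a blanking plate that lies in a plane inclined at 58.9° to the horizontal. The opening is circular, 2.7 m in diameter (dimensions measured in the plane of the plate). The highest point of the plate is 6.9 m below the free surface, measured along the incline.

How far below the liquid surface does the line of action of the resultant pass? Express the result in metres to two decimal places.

γ = 0.882 × 9.81 = 8.65242 kN/m³.
Let θ = 58.9° be the plate's angle to the horizontal; measure y along the incline from where the plane meets the free surface. Vertical depth h = y·sinθ with sinθ = 0.856267.
The centroid is at the centre, 1.35 m below the top of the plate, so y_c = 6.9 + 1.35 = 8.25 m and h_c = 8.25 × 0.856267 = 7.0642 m.
A = π(1.35)² = 5.72555 m².
Resultant F = γ·h_c·A = 8.65242 × 7.0642 × 5.72555 = 349.96 kN.
I_c = πr⁴/4 = π × 1.35⁴/4 = 2.6087 m⁴.
Centre of pressure: y_p = y_c + I_c/(y_c·A) = 8.25 + 2.6087/(8.25 × 5.72555) = 8.25 + 0.0552272 = 8.30523 m along the plane.
Vertically, h_p = y_p·sinθ = 8.30523 × 0.856267 = 7.11149 m.

h_p = 7.11 m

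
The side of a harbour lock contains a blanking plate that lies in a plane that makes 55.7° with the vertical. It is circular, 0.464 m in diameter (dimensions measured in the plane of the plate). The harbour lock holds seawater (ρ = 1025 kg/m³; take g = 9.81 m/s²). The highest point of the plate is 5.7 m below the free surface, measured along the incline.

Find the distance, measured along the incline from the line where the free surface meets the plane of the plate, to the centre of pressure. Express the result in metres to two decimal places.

γ = ρg = 1025 × 9.81 / 1000 = 10.05525 kN/m³.
The plate makes 55.7° with the vertical, i.e. θ = 90° − 55.7° = 34.3° to the horizontal. Measuring y along the incline from the free-surface line, vertical depth h = y·sinθ with sinθ = 0.563526.
The centroid is at the centre, 0.232 m below the top of the plate, so y_c = 5.7 + 0.232 = 5.932 m and h_c = 5.932 × 0.563526 = 3.34284 m.
A = π(0.232)² = 0.169093 m².
Resultant F = γ·h_c·A = 10.05525 × 3.34284 × 0.169093 = 5.68374 kN.
I_c = πr⁴/4 = π × 0.232⁴/4 = 0.00227532 m⁴.
Centre of pressure: y_p = y_c + I_c/(y_c·A) = 5.932 + 0.00227532/(5.932 × 0.169093) = 5.932 + 0.00226838 = 5.93427 m along the plane.

y_p = 5.93 m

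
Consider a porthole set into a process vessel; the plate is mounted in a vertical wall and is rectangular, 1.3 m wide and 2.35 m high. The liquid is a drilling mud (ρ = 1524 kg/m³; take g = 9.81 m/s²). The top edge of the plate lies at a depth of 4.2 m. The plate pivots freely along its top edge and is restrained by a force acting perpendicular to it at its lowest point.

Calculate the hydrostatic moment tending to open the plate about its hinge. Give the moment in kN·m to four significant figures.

M ≈ 309.5 kN·m

γ = ρg = 1524 × 9.81 / 1000 = 14.95044 kN/m³.
The centroid lies 2.35/2 = 1.175 m below the top edge, so the centroid depth is h_c = 4.2 + 1.175 = 5.375 m.
A = 1.3 × 2.35 = 3.055 m².
Resultant F = γ·h_c·A = 14.95044 × 5.375 × 3.055 = 245.496 kN.
I_c = b·h³/12 = 1.3 × 2.35³/12 = 1.40594 m⁴.
Centre of pressure: y_p = y_c + I_c/(y_c·A) = 5.375 + 1.40594/(5.375 × 3.055) = 5.375 + 0.0856204 = 5.46062 m along the plane.
The resultant acts 1.175 + 0.0856204 = 1.26062 m (along the plate) below the hinge at the top edge, so the moment about the hinge is M = F × 1.26062 = 245.496 × 1.26062 = 309.477 kN·m.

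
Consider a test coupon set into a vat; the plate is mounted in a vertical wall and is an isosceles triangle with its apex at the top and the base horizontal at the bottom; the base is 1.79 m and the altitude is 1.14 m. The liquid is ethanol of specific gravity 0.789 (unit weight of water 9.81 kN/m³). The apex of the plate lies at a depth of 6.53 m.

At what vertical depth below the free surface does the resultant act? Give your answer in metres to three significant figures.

γ = 0.789 × 9.81 = 7.74009 kN/m³.
With the apex up, the centroid sits 2h/3 = 2 × 1.14/3 = 0.76 m below the apex, so the centroid depth is h_c = 6.53 + 0.76 = 7.29 m.
A = ½ × 1.79 × 1.14 = 1.0203 m².
Resultant F = γ·h_c·A = 7.74009 × 7.29 × 1.0203 = 57.5707 kN.
I_c = b·h³/36 = 1.79 × 1.14³/36 = 0.0736657 m⁴.
Centre of pressure: y_p = y_c + I_c/(y_c·A) = 7.29 + 0.0736657/(7.29 × 1.0203) = 7.29 + 0.00990398 = 7.2999 m along the plane.

h_p = 7.30 m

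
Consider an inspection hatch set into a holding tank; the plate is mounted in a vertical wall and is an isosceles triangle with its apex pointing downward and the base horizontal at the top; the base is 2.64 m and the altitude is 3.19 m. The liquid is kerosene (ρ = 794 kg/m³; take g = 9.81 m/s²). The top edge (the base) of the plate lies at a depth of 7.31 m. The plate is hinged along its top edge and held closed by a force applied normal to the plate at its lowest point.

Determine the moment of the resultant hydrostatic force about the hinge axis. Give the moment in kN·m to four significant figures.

M ≈ 310.6 kN·m

γ = ρg = 794 × 9.81 / 1000 = 7.78914 kN/m³.
With the apex down, the centroid sits h/3 = 3.19/3 = 1.06333 m below the base (the top edge), so the centroid depth is h_c = 7.31 + 1.06333 = 8.37333 m.
A = ½ × 2.64 × 3.19 = 4.2108 m².
Resultant F = γ·h_c·A = 7.78914 × 8.37333 × 4.2108 = 274.633 kN.
I_c = b·h³/36 = 2.64 × 3.19³/36 = 2.38053 m⁴.
Centre of pressure: y_p = y_c + I_c/(y_c·A) = 8.37333 + 2.38053/(8.37333 × 4.2108) = 8.37333 + 0.0675166 = 8.44085 m along the plane.
The resultant acts 1.06333 + 0.0675166 = 1.13085 m (along the plate) below the hinge at the top edge, so the moment about the hinge is M = F × 1.13085 = 274.633 × 1.13085 = 310.569 kN·m.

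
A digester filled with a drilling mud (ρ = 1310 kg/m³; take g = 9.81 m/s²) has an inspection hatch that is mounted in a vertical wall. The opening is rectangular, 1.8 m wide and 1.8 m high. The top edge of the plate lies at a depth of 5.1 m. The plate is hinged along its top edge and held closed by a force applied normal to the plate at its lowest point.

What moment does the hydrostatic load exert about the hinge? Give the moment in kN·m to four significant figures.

M ≈ 236.1 kN·m

γ = ρg = 1310 × 9.81 / 1000 = 12.8511 kN/m³.
The centroid lies 1.8/2 = 0.9 m below the top edge, so the centroid depth is h_c = 5.1 + 0.9 = 6 m.
A = 1.8 × 1.8 = 3.24 m².
Resultant F = γ·h_c·A = 12.8511 × 6 × 3.24 = 249.825 kN.
I_c = b·h³/12 = 1.8 × 1.8³/12 = 0.8748 m⁴.
Centre of pressure: y_p = y_c + I_c/(y_c·A) = 6 + 0.8748/(6 × 3.24) = 6 + 0.045 = 6.045 m along the plane.
The resultant acts 0.9 + 0.045 = 0.945 m (along the plate) below the hinge at the top edge, so the moment about the hinge is M = F × 0.945 = 249.825 × 0.945 = 236.085 kN·m.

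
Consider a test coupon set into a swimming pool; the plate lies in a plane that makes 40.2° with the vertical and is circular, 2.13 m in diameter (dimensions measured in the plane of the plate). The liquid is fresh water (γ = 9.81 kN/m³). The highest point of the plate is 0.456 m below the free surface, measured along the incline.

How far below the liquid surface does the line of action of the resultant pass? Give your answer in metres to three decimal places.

h_p = 1.304 m

γ = 9.81 kN/m³.
The plate makes 40.2° with the vertical, i.e. θ = 90° − 40.2° = 49.8° to the horizontal. Measuring y along the incline from the free-surface line, vertical depth h = y·sinθ with sinθ = 0.763796.
The centroid is at the centre, 1.065 m below the top of the plate, so y_c = 0.456 + 1.065 = 1.521 m and h_c = 1.521 × 0.763796 = 1.16173 m.
A = π(1.065)² = 3.56327 m².
Resultant F = γ·h_c·A = 9.81 × 1.16173 × 3.56327 = 40.6091 kN.
I_c = πr⁴/4 = π × 1.065⁴/4 = 1.01039 m⁴.
Centre of pressure: y_p = y_c + I_c/(y_c·A) = 1.521 + 1.01039/(1.521 × 3.56327) = 1.521 + 0.186428 = 1.70743 m along the plane.
Vertically, h_p = y_p·sinθ = 1.70743 × 0.763796 = 1.30413 m.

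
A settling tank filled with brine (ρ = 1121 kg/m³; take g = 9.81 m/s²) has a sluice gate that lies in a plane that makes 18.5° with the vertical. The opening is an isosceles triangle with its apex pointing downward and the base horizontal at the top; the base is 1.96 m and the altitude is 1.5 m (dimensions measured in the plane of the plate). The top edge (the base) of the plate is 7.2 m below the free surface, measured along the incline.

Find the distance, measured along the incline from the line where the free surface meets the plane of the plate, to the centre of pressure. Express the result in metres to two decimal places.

y_p = 7.72 m

γ = ρg = 1121 × 9.81 / 1000 = 10.99701 kN/m³.
The plate makes 18.5° with the vertical, i.e. θ = 90° − 18.5° = 71.5° to the horizontal. Measuring y along the incline from the free-surface line, vertical depth h = y·sinθ with sinθ = 0.948324.
With the apex down, the centroid sits h/3 = 1.5/3 = 0.5 m below the base (the top edge), so y_c = 7.2 + 0.5 = 7.7 m and h_c = 7.7 × 0.948324 = 7.30209 m.
A = ½ × 1.96 × 1.5 = 1.47 m².
Resultant F = γ·h_c·A = 10.99701 × 7.30209 × 1.47 = 118.043 kN.
I_c = b·h³/36 = 1.96 × 1.5³/36 = 0.18375 m⁴.
Centre of pressure: y_p = y_c + I_c/(y_c·A) = 7.7 + 0.18375/(7.7 × 1.47) = 7.7 + 0.0162338 = 7.71623 m along the plane.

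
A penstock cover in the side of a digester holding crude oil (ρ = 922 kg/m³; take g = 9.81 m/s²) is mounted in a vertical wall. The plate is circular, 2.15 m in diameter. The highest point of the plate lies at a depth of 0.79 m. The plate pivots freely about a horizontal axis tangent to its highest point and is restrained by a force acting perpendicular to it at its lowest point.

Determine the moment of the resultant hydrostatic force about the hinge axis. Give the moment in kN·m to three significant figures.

M ≈ 75.3 kN·m

γ = ρg = 922 × 9.81 / 1000 = 9.04482 kN/m³.
The centroid is at the centre, 1.075 m below the top of the plate, so the centroid depth is h_c = 0.79 + 1.075 = 1.865 m.
A = π(1.075)² = 3.6305 m².
Resultant F = γ·h_c·A = 9.04482 × 1.865 × 3.6305 = 61.2414 kN.
I_c = πr⁴/4 = π × 1.075⁴/4 = 1.04888 m⁴.
Centre of pressure: y_p = y_c + I_c/(y_c·A) = 1.865 + 1.04888/(1.865 × 3.6305) = 1.865 + 0.15491 = 2.01991 m along the plane.
The resultant acts 1.075 + 0.15491 = 1.22991 m (along the plate) below the hinge at the top edge, so the moment about the hinge is M = F × 1.22991 = 61.2414 × 1.22991 = 75.3214 kN·m.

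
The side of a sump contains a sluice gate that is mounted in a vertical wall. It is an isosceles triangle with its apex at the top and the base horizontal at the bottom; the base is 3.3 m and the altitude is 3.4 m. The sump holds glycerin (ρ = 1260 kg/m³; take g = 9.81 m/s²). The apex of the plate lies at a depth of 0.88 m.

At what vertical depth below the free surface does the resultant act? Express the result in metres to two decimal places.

h_p = 3.35 m

γ = ρg = 1260 × 9.81 / 1000 = 12.3606 kN/m³.
With the apex up, the centroid sits 2h/3 = 2 × 3.4/3 = 2.26667 m below the apex, so the centroid depth is h_c = 0.88 + 2.26667 = 3.14667 m.
A = ½ × 3.3 × 3.4 = 5.61 m².
Resultant F = γ·h_c·A = 12.3606 × 3.14667 × 5.61 = 218.199 kN.
I_c = b·h³/36 = 3.3 × 3.4³/36 = 3.60287 m⁴.
Centre of pressure: y_p = y_c + I_c/(y_c·A) = 3.14667 + 3.60287/(3.14667 × 5.61) = 3.14667 + 0.204096 = 3.35077 m along the plane.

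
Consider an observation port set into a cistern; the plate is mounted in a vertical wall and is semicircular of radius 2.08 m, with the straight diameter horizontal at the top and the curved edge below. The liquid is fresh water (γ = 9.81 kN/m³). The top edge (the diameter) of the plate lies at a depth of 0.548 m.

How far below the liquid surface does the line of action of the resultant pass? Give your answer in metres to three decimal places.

γ = 9.81 kN/m³.
The centroid of a semicircle lies 4r/(3π) = 0.882779 m from the diameter, here below the top edge, so the centroid depth is h_c = 0.548 + 0.882779 = 1.43078 m.
A = πr²/2 = π × 2.08²/2 = 6.79589 m².
Resultant F = γ·h_c·A = 9.81 × 1.43078 × 6.79589 = 95.3868 kN.
I_c = (π/8 − 8/(9π))·r⁴ = 0.109757 × 2.08⁴ = 2.0544 m⁴.
Centre of pressure: y_p = y_c + I_c/(y_c·A) = 1.43078 + 2.0544/(1.43078 × 6.79589) = 1.43078 + 0.211284 = 1.64206 m along the plane.

h_p = 1.642 m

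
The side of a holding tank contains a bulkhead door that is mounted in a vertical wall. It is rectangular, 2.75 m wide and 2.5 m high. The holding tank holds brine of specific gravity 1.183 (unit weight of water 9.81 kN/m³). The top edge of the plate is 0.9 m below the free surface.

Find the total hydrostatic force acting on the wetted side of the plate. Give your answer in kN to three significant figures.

F ≈ 172 kN

γ = 1.183 × 9.81 = 11.60523 kN/m³.
The centroid lies 2.5/2 = 1.25 m below the top edge, so the centroid depth is h_c = 0.9 + 1.25 = 2.15 m.
A = 2.75 × 2.5 = 6.875 m².
Resultant F = γ·h_c·A = 11.60523 × 2.15 × 6.875 = 171.54 kN.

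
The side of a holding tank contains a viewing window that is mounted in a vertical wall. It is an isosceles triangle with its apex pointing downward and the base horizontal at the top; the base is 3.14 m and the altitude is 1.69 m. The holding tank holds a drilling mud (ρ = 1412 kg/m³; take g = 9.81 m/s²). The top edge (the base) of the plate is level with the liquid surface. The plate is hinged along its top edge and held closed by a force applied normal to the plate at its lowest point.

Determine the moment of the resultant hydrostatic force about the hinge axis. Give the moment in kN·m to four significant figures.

γ = ρg = 1412 × 9.81 / 1000 = 13.85172 kN/m³.
With the apex down, the centroid sits h/3 = 1.69/3 = 0.563333 m below the base (the top edge), so the centroid depth is h_c = 0.563333 m.
A = ½ × 3.14 × 1.69 = 2.6533 m².
Resultant F = γ·h_c·A = 13.85172 × 0.563333 × 2.6533 = 20.704 kN.
I_c = b·h³/36 = 3.14 × 1.69³/36 = 0.421005 m⁴.
Centre of pressure: y_p = y_c + I_c/(y_c·A) = 0.563333 + 0.421005/(0.563333 × 2.6533) = 0.563333 + 0.281667 = 0.845 m along the plane.
The resultant acts 0.563333 + 0.281667 = 0.845 m (along the plate) below the hinge at the top edge, so the moment about the hinge is M = F × 0.845 = 20.704 × 0.845 = 17.4949 kN·m.

M ≈ 17.49 kN·m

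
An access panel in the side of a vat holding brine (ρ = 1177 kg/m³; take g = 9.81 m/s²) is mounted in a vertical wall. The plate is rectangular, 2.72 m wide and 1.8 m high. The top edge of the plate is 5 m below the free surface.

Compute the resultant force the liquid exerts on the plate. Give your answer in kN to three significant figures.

F ≈ 334 kN

γ = ρg = 1177 × 9.81 / 1000 = 11.54637 kN/m³.
The centroid lies 1.8/2 = 0.9 m below the top edge, so the centroid depth is h_c = 5 + 0.9 = 5.9 m.
A = 2.72 × 1.8 = 4.896 m².
Resultant F = γ·h_c·A = 11.54637 × 5.9 × 4.896 = 333.533 kN.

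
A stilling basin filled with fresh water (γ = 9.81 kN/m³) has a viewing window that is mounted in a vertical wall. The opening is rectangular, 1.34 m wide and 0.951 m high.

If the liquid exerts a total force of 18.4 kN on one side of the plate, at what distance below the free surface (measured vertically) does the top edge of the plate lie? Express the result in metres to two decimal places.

d_top ≈ 1.00 m

γ = 9.81 kN/m³.
A = 1.34 × 0.951 = 1.27434 m².
From F = γ·h_c·A, the centroid depth is h_c = 18.4/(9.81 × 1.27434) = 1.47185 m.
The centroid lies 0.951/2 = 0.4755 m below the top edge, so the top edge sits at h_top = 1.47185 − 0.4755 = 0.99635 m below the surface.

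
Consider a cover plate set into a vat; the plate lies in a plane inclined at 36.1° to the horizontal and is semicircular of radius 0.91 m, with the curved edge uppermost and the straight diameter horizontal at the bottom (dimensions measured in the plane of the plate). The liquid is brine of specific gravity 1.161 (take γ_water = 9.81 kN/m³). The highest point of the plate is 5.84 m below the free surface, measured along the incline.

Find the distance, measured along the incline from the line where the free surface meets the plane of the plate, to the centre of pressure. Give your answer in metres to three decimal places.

y_p = 6.373 m

γ = 1.161 × 9.81 = 11.38941 kN/m³.
Let θ = 36.1° be the plate's angle to the horizontal; measure y along the incline from where the plane meets the free surface. Vertical depth h = y·sinθ with sinθ = 0.589196.
The centroid lies 4r/(3π) = 0.386216 m above the diameter, so r − 4r/(3π) = 0.91 − 0.386216 = 0.523784 m below the topmost point, so y_c = 5.84 + 0.523784 = 6.36378 m and h_c = 6.36378 × 0.589196 = 3.74951 m.
A = πr²/2 = π × 0.91²/2 = 1.30078 m².
Resultant F = γ·h_c·A = 11.38941 × 3.74951 × 1.30078 = 55.5494 kN.
I_c = (π/8 − 8/(9π))·r⁴ = 0.109757 × 0.91⁴ = 0.0752658 m⁴.
Centre of pressure: y_p = y_c + I_c/(y_c·A) = 6.36378 + 0.0752658/(6.36378 × 1.30078) = 6.36378 + 0.0090924 = 6.37287 m along the plane.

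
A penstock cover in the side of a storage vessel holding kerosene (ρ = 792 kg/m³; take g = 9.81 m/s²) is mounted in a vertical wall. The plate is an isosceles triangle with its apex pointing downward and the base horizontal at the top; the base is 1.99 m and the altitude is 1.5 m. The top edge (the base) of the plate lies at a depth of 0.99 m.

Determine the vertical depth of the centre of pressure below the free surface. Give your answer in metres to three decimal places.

γ = ρg = 792 × 9.81 / 1000 = 7.76952 kN/m³.
With the apex down, the centroid sits h/3 = 1.5/3 = 0.5 m below the base (the top edge), so the centroid depth is h_c = 0.99 + 0.5 = 1.49 m.
A = ½ × 1.99 × 1.5 = 1.4925 m².
Resultant F = γ·h_c·A = 7.76952 × 1.49 × 1.4925 = 17.2781 kN.
I_c = b·h³/36 = 1.99 × 1.5³/36 = 0.186562 m⁴.
Centre of pressure: y_p = y_c + I_c/(y_c·A) = 1.49 + 0.186562/(1.49 × 1.4925) = 1.49 + 0.0838924 = 1.57389 m along the plane.

h_p = 1.574 m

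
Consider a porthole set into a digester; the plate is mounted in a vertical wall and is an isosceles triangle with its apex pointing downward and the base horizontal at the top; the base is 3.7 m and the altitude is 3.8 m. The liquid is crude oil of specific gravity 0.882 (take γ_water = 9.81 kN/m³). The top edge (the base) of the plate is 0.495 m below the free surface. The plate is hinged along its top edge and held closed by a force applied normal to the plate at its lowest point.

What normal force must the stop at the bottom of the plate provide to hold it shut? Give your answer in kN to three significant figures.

P ≈ 48.6 kN

γ = 0.882 × 9.81 = 8.65242 kN/m³.
With the apex down, the centroid sits h/3 = 3.8/3 = 1.26667 m below the base (the top edge), so the centroid depth is h_c = 0.495 + 1.26667 = 1.76167 m.
A = ½ × 3.7 × 3.8 = 7.03 m².
Resultant F = γ·h_c·A = 8.65242 × 1.76167 × 7.03 = 107.156 kN.
I_c = b·h³/36 = 3.7 × 3.8³/36 = 5.63962 m⁴.
Centre of pressure: y_p = y_c + I_c/(y_c·A) = 1.76167 + 5.63962/(1.76167 × 7.03) = 1.76167 + 0.455376 = 2.21705 m along the plane.
The resultant acts 1.26667 + 0.455376 = 1.72205 m (along the plate) below the hinge at the top edge, so the moment about the hinge is M = F × 1.72205 = 107.156 × 1.72205 = 184.528 kN·m.
A normal force at the bottom, 3.8 m from the hinge, must supply this moment: P = 184.528/3.8 = 48.56 kN.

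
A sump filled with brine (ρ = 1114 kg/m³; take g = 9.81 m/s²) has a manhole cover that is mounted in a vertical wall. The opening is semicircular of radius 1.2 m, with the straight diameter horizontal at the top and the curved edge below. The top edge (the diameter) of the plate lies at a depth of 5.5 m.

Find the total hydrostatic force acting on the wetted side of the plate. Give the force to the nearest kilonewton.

γ = ρg = 1114 × 9.81 / 1000 = 10.92834 kN/m³.
The centroid of a semicircle lies 4r/(3π) = 0.509296 m from the diameter, here below the top edge, so the centroid depth is h_c = 5.5 + 0.509296 = 6.0093 m.
A = πr²/2 = π × 1.2²/2 = 2.26195 m².
Resultant F = γ·h_c·A = 10.92834 × 6.0093 × 2.26195 = 148.546 kN.

F ≈ 149 kN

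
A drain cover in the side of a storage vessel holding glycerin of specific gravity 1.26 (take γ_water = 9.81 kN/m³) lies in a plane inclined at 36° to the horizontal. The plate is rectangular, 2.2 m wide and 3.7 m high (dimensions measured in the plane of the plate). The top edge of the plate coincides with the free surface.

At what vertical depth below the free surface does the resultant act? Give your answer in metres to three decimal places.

h_p = 1.450 m

γ = 1.26 × 9.81 = 12.3606 kN/m³.
Let θ = 36° be the plate's angle to the horizontal; measure y along the incline from where the plane meets the free surface. Vertical depth h = y·sinθ with sinθ = 0.587785.
The centroid lies 3.7/2 = 1.85 m below the top edge, so y_c = 1.85 m and h_c = 1.85 × 0.587785 = 1.0874 m.
A = 2.2 × 3.7 = 8.14 m².
Resultant F = γ·h_c·A = 12.3606 × 1.0874 × 8.14 = 109.409 kN.
I_c = b·h³/12 = 2.2 × 3.7³/12 = 9.28638 m⁴.
Centre of pressure: y_p = y_c + I_c/(y_c·A) = 1.85 + 9.28638/(1.85 × 8.14) = 1.85 + 0.616666 = 2.46667 m along the plane.
Vertically, h_p = y_p·sinθ = 2.46667 × 0.587785 = 1.44987 m.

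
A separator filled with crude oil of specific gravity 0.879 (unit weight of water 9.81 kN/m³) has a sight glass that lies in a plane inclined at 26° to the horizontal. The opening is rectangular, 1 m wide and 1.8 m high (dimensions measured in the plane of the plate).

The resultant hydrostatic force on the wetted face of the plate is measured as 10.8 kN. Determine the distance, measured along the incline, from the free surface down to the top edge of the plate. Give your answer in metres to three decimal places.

γ = 0.879 × 9.81 = 8.62299 kN/m³.
A = 1 × 1.8 = 1.8 m².
From F = γ·h_c·A, the centroid depth is h_c = 10.8/(8.62299 × 1.8) = 0.695814 m.
Let θ = 26° be the plate's angle to the horizontal; measure y along the incline from where the plane meets the free surface. Vertical depth h = y·sinθ with sinθ = 0.438371.
Along the incline, y_c = h_c/sinθ = 0.695814/0.438371 = 1.58727 m.
The centroid lies 1.8/2 = 0.9 m below the top edge, so the top edge sits at y_top = 1.58727 − 0.9 = 0.68727 m along the incline.

y_top ≈ 0.687 m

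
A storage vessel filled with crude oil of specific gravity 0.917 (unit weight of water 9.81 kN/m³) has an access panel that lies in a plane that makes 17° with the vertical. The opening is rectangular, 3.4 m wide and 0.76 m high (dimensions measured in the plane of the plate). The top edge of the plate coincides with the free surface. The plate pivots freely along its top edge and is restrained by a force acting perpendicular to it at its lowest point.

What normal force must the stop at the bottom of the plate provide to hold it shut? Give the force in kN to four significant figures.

P ≈ 5.631 kN

γ = 0.917 × 9.81 = 8.99577 kN/m³.
The plate makes 17° with the vertical, i.e. θ = 90° − 17° = 73° to the horizontal. Measuring y along the incline from the free-surface line, vertical depth h = y·sinθ with sinθ = 0.956305.
The centroid lies 0.76/2 = 0.38 m below the top edge, so y_c = 0.38 m and h_c = 0.38 × 0.956305 = 0.363396 m.
A = 3.4 × 0.76 = 2.584 m².
Resultant F = γ·h_c·A = 8.99577 × 0.363396 × 2.584 = 8.44717 kN.
I_c = b·h³/12 = 3.4 × 0.76³/12 = 0.124377 m⁴.
Centre of pressure: y_p = y_c + I_c/(y_c·A) = 0.38 + 0.124377/(0.38 × 2.584) = 0.38 + 0.126667 = 0.506667 m along the plane.
The resultant acts 0.38 + 0.126667 = 0.506667 m (along the plate) below the hinge at the top edge, so the moment about the hinge is M = F × 0.506667 = 8.44717 × 0.506667 = 4.2799 kN·m.
A normal force at the bottom, 0.76 m from the hinge, must supply this moment: P = 4.2799/0.76 = 5.63145 kN.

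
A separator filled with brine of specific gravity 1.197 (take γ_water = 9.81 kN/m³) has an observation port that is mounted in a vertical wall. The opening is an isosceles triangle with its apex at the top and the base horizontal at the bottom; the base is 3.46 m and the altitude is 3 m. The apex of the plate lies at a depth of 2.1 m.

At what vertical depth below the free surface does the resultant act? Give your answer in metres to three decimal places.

γ = 1.197 × 9.81 = 11.74257 kN/m³.
With the apex up, the centroid sits 2h/3 = 2 × 3/3 = 2 m below the apex, so the centroid depth is h_c = 2.1 + 2 = 4.1 m.
A = ½ × 3.46 × 3 = 5.19 m².
Resultant F = γ·h_c·A = 11.74257 × 4.1 × 5.19 = 249.87 kN.
I_c = b·h³/36 = 3.46 × 3³/36 = 2.595 m⁴.
Centre of pressure: y_p = y_c + I_c/(y_c·A) = 4.1 + 2.595/(4.1 × 5.19) = 4.1 + 0.121951 = 4.22195 m along the plane.

h_p = 4.222 m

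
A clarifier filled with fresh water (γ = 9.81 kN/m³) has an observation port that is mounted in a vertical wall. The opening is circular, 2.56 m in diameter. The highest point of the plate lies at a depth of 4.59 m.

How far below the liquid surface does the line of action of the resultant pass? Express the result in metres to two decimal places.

γ = 9.81 kN/m³.
The centroid is at the centre, 1.28 m below the top of the plate, so the centroid depth is h_c = 4.59 + 1.28 = 5.87 m.
A = π(1.28)² = 5.14719 m².
Resultant F = γ·h_c·A = 9.81 × 5.87 × 5.14719 = 296.399 kN.
I_c = πr⁴/4 = π × 1.28⁴/4 = 2.10829 m⁴.
Centre of pressure: y_p = y_c + I_c/(y_c·A) = 5.87 + 2.10829/(5.87 × 5.14719) = 5.87 + 0.0697786 = 5.93978 m along the plane.

h_p = 5.94 m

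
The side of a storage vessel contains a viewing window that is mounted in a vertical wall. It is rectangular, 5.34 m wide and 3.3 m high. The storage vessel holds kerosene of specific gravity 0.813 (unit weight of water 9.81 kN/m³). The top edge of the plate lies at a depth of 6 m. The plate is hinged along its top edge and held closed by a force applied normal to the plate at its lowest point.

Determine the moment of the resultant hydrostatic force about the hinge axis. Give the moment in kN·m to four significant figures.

γ = 0.813 × 9.81 = 7.97553 kN/m³.
The centroid lies 3.3/2 = 1.65 m below the top edge, so the centroid depth is h_c = 6 + 1.65 = 7.65 m.
A = 5.34 × 3.3 = 17.622 m².
Resultant F = γ·h_c·A = 7.97553 × 7.65 × 17.622 = 1075.17 kN.
I_c = b·h³/12 = 5.34 × 3.3³/12 = 15.992 m⁴.
Centre of pressure: y_p = y_c + I_c/(y_c·A) = 7.65 + 15.992/(7.65 × 17.622) = 7.65 + 0.118628 = 7.76863 m along the plane.
The resultant acts 1.65 + 0.118628 = 1.76863 m (along the plate) below the hinge at the top edge, so the moment about the hinge is M = F × 1.76863 = 1075.17 × 1.76863 = 1901.58 kN·m.

M ≈ 1902 kN·m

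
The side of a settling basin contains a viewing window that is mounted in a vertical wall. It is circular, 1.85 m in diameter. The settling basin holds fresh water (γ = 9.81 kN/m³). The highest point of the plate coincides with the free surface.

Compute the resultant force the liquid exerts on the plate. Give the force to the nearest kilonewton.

F ≈ 24 kN

γ = 9.81 kN/m³.
The centroid is at the centre, 0.925 m below the top of the plate, so the centroid depth is h_c = 0.925 m.
A = π(0.925)² = 2.68803 m².
Resultant F = γ·h_c·A = 9.81 × 0.925 × 2.68803 = 24.3919 kN.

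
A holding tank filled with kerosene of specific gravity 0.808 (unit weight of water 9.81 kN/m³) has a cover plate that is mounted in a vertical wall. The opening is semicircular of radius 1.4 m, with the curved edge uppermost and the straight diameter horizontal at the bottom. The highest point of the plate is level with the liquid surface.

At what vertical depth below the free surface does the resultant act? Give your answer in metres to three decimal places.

γ = 0.808 × 9.81 = 7.92648 kN/m³.
The centroid lies 4r/(3π) = 0.594178 m above the diameter, so r − 4r/(3π) = 1.4 − 0.594178 = 0.805822 m below the topmost point, so the centroid depth is h_c = 0.805822 m.
A = πr²/2 = π × 1.4²/2 = 3.07876 m².
Resultant F = γ·h_c·A = 7.92648 × 0.805822 × 3.07876 = 19.6651 kN.
I_c = (π/8 − 8/(9π))·r⁴ = 0.109757 × 1.4⁴ = 0.421642 m⁴.
Centre of pressure: y_p = y_c + I_c/(y_c·A) = 0.805822 + 0.421642/(0.805822 × 3.07876) = 0.805822 + 0.169953 = 0.975775 m along the plane.

h_p = 0.976 m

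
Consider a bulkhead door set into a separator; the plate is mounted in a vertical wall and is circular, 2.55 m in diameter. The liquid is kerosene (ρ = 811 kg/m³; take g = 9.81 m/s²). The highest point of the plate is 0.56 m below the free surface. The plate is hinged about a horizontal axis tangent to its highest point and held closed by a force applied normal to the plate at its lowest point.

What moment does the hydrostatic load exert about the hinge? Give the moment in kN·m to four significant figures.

M ≈ 111.6 kN·m

γ = ρg = 811 × 9.81 / 1000 = 7.95591 kN/m³.
The centroid is at the centre, 1.275 m below the top of the plate, so the centroid depth is h_c = 0.56 + 1.275 = 1.835 m.
A = π(1.275)² = 5.10705 m².
Resultant F = γ·h_c·A = 7.95591 × 1.835 × 5.10705 = 74.5583 kN.
I_c = πr⁴/4 = π × 1.275⁴/4 = 2.07554 m⁴.
Centre of pressure: y_p = y_c + I_c/(y_c·A) = 1.835 + 2.07554/(1.835 × 5.10705) = 1.835 + 0.221475 = 2.05647 m along the plane.
The resultant acts 1.275 + 0.221475 = 1.49647 m (along the plate) below the hinge at the top edge, so the moment about the hinge is M = F × 1.49647 = 74.5583 × 1.49647 = 111.574 kN·m.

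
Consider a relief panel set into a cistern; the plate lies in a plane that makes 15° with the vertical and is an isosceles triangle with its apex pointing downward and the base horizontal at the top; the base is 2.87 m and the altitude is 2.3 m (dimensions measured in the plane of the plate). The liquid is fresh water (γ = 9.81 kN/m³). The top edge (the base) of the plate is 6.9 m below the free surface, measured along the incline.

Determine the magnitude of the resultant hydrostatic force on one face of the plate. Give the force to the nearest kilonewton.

γ = 9.81 kN/m³.
The plate makes 15° with the vertical, i.e. θ = 90° − 15° = 75° to the horizontal. Measuring y along the incline from the free-surface line, vertical depth h = y·sinθ with sinθ = 0.965926.
With the apex down, the centroid sits h/3 = 2.3/3 = 0.766667 m below the base (the top edge), so y_c = 6.9 + 0.766667 = 7.66667 m and h_c = 7.66667 × 0.965926 = 7.40544 m.
A = ½ × 2.87 × 2.3 = 3.3005 m².
Resultant F = γ·h_c·A = 9.81 × 7.40544 × 3.3005 = 239.773 kN.

F ≈ 240 kN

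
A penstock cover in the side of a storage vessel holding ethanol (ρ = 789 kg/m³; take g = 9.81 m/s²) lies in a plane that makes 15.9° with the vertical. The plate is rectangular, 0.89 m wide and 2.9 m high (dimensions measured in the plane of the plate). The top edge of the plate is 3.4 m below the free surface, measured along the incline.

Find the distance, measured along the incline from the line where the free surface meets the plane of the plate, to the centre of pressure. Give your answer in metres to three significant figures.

γ = ρg = 789 × 9.81 / 1000 = 7.74009 kN/m³.
The plate makes 15.9° with the vertical, i.e. θ = 90° − 15.9° = 74.1° to the horizontal. Measuring y along the incline from the free-surface line, vertical depth h = y·sinθ with sinθ = 0.961741.
The centroid lies 2.9/2 = 1.45 m below the top edge, so y_c = 3.4 + 1.45 = 4.85 m and h_c = 4.85 × 0.961741 = 4.66444 m.
A = 0.89 × 2.9 = 2.581 m².
Resultant F = γ·h_c·A = 7.74009 × 4.66444 × 2.581 = 93.1823 kN.
I_c = b·h³/12 = 0.89 × 2.9³/12 = 1.80885 m⁴.
Centre of pressure: y_p = y_c + I_c/(y_c·A) = 4.85 + 1.80885/(4.85 × 2.581) = 4.85 + 0.144502 = 4.9945 m along the plane.

y_p = 4.99 m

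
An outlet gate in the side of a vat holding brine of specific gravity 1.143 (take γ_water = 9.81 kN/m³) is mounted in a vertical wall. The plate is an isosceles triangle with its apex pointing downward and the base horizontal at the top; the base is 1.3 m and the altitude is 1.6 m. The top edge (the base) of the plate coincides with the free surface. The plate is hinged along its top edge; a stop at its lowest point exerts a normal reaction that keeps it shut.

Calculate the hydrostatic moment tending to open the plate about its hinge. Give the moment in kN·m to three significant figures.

γ = 1.143 × 9.81 = 11.21283 kN/m³.
With the apex down, the centroid sits h/3 = 1.6/3 = 0.533333 m below the base (the top edge), so the centroid depth is h_c = 0.533333 m.
A = ½ × 1.3 × 1.6 = 1.04 m².
Resultant F = γ·h_c·A = 11.21283 × 0.533333 × 1.04 = 6.21938 kN.
I_c = b·h³/36 = 1.3 × 1.6³/36 = 0.147911 m⁴.
Centre of pressure: y_p = y_c + I_c/(y_c·A) = 0.533333 + 0.147911/(0.533333 × 1.04) = 0.533333 + 0.266667 = 0.8 m along the plane.
The resultant acts 0.533333 + 0.266667 = 0.8 m (along the plate) below the hinge at the top edge, so the moment about the hinge is M = F × 0.8 = 6.21938 × 0.8 = 4.9755 kN·m.

M ≈ 4.98 kN·m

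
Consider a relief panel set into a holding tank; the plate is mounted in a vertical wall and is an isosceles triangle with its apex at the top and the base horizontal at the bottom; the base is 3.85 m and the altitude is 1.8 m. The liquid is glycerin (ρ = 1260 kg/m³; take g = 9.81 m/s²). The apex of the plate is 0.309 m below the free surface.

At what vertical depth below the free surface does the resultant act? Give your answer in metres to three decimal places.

γ = ρg = 1260 × 9.81 / 1000 = 12.3606 kN/m³.
With the apex up, the centroid sits 2h/3 = 2 × 1.8/3 = 1.2 m below the apex, so the centroid depth is h_c = 0.309 + 1.2 = 1.509 m.
A = ½ × 3.85 × 1.8 = 3.465 m².
Resultant F = γ·h_c·A = 12.3606 × 1.509 × 3.465 = 64.6297 kN.
I_c = b·h³/36 = 3.85 × 1.8³/36 = 0.6237 m⁴.
Centre of pressure: y_p = y_c + I_c/(y_c·A) = 1.509 + 0.6237/(1.509 × 3.465) = 1.509 + 0.119284 = 1.62828 m along the plane.

h_p = 1.628 m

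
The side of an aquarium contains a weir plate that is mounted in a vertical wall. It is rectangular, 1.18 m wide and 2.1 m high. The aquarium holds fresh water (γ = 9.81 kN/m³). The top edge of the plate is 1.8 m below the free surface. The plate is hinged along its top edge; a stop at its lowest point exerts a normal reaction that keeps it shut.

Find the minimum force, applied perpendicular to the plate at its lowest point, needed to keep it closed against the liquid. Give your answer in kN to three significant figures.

P ≈ 38.9 kN

γ = 9.81 kN/m³.
The centroid lies 2.1/2 = 1.05 m below the top edge, so the centroid depth is h_c = 1.8 + 1.05 = 2.85 m.
A = 1.18 × 2.1 = 2.478 m².
Resultant F = γ·h_c·A = 9.81 × 2.85 × 2.478 = 69.2812 kN.
I_c = b·h³/12 = 1.18 × 2.1³/12 = 0.910665 m⁴.
Centre of pressure: y_p = y_c + I_c/(y_c·A) = 2.85 + 0.910665/(2.85 × 2.478) = 2.85 + 0.128947 = 2.97895 m along the plane.
The resultant acts 1.05 + 0.128947 = 1.17895 m (along the plate) below the hinge at the top edge, so the moment about the hinge is M = F × 1.17895 = 69.2812 × 1.17895 = 81.6791 kN·m.
A normal force at the bottom, 2.1 m from the hinge, must supply this moment: P = 81.6791/2.1 = 38.8948 kN.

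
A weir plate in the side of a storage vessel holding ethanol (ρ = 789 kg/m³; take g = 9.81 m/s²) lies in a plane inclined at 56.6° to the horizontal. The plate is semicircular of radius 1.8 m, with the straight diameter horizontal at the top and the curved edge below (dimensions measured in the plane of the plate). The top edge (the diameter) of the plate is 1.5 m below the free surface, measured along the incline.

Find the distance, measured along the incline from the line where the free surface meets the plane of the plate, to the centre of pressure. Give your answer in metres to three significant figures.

y_p = 2.36 m

γ = ρg = 789 × 9.81 / 1000 = 7.74009 kN/m³.
Let θ = 56.6° be the plate's angle to the horizontal; measure y along the incline from where the plane meets the free surface. Vertical depth h = y·sinθ with sinθ = 0.834848.
The centroid of a semicircle lies 4r/(3π) = 0.763944 m from the diameter, here below the top edge, so y_c = 1.5 + 0.763944 = 2.26394 m and h_c = 2.26394 × 0.834848 = 1.89005 m.
A = πr²/2 = π × 1.8²/2 = 5.08938 m².
Resultant F = γ·h_c·A = 7.74009 × 1.89005 × 5.08938 = 74.4533 kN.
I_c = (π/8 − 8/(9π))·r⁴ = 0.109757 × 1.8⁴ = 1.15219 m⁴.
Centre of pressure: y_p = y_c + I_c/(y_c·A) = 2.26394 + 1.15219/(2.26394 × 5.08938) = 2.26394 + 0.0999987 = 2.36394 m along the plane.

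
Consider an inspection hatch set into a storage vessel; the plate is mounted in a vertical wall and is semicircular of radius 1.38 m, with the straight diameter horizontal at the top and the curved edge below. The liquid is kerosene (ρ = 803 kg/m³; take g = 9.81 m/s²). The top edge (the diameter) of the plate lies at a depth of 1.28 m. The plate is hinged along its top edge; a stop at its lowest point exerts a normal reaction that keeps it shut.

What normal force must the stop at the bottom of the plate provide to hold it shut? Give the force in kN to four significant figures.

P ≈ 20.93 kN

γ = ρg = 803 × 9.81 / 1000 = 7.87743 kN/m³.
The centroid of a semicircle lies 4r/(3π) = 0.58569 m from the diameter, here below the top edge, so the centroid depth is h_c = 1.28 + 0.58569 = 1.86569 m.
A = πr²/2 = π × 1.38²/2 = 2.99142 m².
Resultant F = γ·h_c·A = 7.87743 × 1.86569 × 2.99142 = 43.9644 kN.
I_c = (π/8 − 8/(9π))·r⁴ = 0.109757 × 1.38⁴ = 0.39806 m⁴.
Centre of pressure: y_p = y_c + I_c/(y_c·A) = 1.86569 + 0.39806/(1.86569 × 2.99142) = 1.86569 + 0.0713233 = 1.93701 m along the plane.
The resultant acts 0.58569 + 0.0713233 = 0.657013 m (along the plate) below the hinge at the top edge, so the moment about the hinge is M = F × 0.657013 = 43.9644 × 0.657013 = 28.8852 kN·m.
A normal force at the bottom, 1.38 m from the hinge, must supply this moment: P = 28.8852/1.38 = 20.9313 kN.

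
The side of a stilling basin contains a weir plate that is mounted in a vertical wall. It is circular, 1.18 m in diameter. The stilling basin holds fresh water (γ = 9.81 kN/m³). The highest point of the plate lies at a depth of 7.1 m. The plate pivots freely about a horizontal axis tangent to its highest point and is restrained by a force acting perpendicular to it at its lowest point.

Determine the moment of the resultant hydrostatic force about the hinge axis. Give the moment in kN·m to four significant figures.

γ = 9.81 kN/m³.
The centroid is at the centre, 0.59 m below the top of the plate, so the centroid depth is h_c = 7.1 + 0.59 = 7.69 m.
A = π(0.59)² = 1.09359 m².
Resultant F = γ·h_c·A = 9.81 × 7.69 × 1.09359 = 82.4992 kN.
I_c = πr⁴/4 = π × 0.59⁴/4 = 0.0951695 m⁴.
Centre of pressure: y_p = y_c + I_c/(y_c·A) = 7.69 + 0.0951695/(7.69 × 1.09359) = 7.69 + 0.0113166 = 7.70132 m along the plane.
The resultant acts 0.59 + 0.0113166 = 0.601317 m (along the plate) below the hinge at the top edge, so the moment about the hinge is M = F × 0.601317 = 82.4992 × 0.601317 = 49.6082 kN·m.

M ≈ 49.61 kN·m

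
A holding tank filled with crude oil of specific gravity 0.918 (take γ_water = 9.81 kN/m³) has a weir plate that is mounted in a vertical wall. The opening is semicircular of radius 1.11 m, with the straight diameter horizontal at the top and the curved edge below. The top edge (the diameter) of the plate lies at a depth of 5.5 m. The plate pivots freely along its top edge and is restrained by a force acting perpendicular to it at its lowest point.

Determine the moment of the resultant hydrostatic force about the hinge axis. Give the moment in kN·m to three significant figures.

γ = 0.918 × 9.81 = 9.00558 kN/m³.
The centroid of a semicircle lies 4r/(3π) = 0.471099 m from the diameter, here below the top edge, so the centroid depth is h_c = 5.5 + 0.471099 = 5.9711 m.
A = πr²/2 = π × 1.11²/2 = 1.93538 m².
Resultant F = γ·h_c·A = 9.00558 × 5.9711 × 1.93538 = 104.072 kN.
I_c = (π/8 − 8/(9π))·r⁴ = 0.109757 × 1.11⁴ = 0.166619 m⁴.
Centre of pressure: y_p = y_c + I_c/(y_c·A) = 5.9711 + 0.166619/(5.9711 × 1.93538) = 5.9711 + 0.014418 = 5.98552 m along the plane.
The resultant acts 0.471099 + 0.014418 = 0.485517 m (along the plate) below the hinge at the top edge, so the moment about the hinge is M = F × 0.485517 = 104.072 × 0.485517 = 50.5287 kN·m.

M ≈ 50.5 kN·m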